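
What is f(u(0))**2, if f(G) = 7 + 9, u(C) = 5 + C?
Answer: 256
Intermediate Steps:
f(G) = 16
f(u(0))**2 = 16**2 = 256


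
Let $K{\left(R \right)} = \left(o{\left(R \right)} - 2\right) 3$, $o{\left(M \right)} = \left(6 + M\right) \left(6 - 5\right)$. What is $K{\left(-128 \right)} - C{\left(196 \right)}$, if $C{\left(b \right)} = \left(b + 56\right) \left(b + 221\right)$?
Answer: $-105456$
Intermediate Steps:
$o{\left(M \right)} = 6 + M$ ($o{\left(M \right)} = \left(6 + M\right) 1 = 6 + M$)
$K{\left(R \right)} = 12 + 3 R$ ($K{\left(R \right)} = \left(\left(6 + R\right) - 2\right) 3 = \left(4 + R\right) 3 = 12 + 3 R$)
$C{\left(b \right)} = \left(56 + b\right) \left(221 + b\right)$
$K{\left(-128 \right)} - C{\left(196 \right)} = \left(12 + 3 \left(-128\right)\right) - \left(12376 + 196^{2} + 277 \cdot 196\right) = \left(12 - 384\right) - \left(12376 + 38416 + 54292\right) = -372 - 105084 = -105456$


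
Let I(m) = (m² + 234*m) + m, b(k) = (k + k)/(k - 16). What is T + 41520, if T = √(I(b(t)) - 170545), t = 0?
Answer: 41520 + I*√170545 ≈ 41520.0 + 412.97*I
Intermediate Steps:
b(k) = 2*k/(-16 + k) (b(k) = (2*k)/(-16 + k) = 2*k/(-16 + k))
I(m) = m² + 235*m
T = I*√170545 (T = √((2*0/(-16 + 0))*(235 + 2*0/(-16 + 0)) - 170545) = √((2*0/(-16))*(235 + 2*0/(-16)) - 170545) = √((2*0*(-1/16))*(235 + 2*0*(-1/16)) - 170545) = √(0*(235 + 0) - 170545) = √(0*235 - 170545) = √(0 - 170545) = √(-170545) = I*√170545 ≈ 412.97*I)
T + 41520 = I*√170545 + 41520 = 41520 + I*√170545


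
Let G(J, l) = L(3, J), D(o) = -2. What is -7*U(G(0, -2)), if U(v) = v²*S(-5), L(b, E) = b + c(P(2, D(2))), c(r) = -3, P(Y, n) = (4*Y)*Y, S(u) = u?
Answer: 0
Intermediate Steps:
P(Y, n) = 4*Y²
L(b, E) = -3 + b (L(b, E) = b - 3 = -3 + b)
G(J, l) = 0 (G(J, l) = -3 + 3 = 0)
U(v) = -5*v² (U(v) = v²*(-5) = -5*v²)
-7*U(G(0, -2)) = -(-35)*0² = -(-35)*0 = -7*0 = 0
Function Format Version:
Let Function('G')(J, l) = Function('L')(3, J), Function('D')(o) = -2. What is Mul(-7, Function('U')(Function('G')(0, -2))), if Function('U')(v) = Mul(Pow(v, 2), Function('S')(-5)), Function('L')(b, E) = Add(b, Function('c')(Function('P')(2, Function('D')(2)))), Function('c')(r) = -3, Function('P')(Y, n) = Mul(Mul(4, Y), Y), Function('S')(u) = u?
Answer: 0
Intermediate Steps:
Function('P')(Y, n) = Mul(4, Pow(Y, 2))
Function('L')(b, E) = Add(-3, b) (Function('L')(b, E) = Add(b, -3) = Add(-3, b))
Function('G')(J, l) = 0 (Function('G')(J, l) = Add(-3, 3) = 0)
Function('U')(v) = Mul(-5, Pow(v, 2)) (Function('U')(v) = Mul(Pow(v, 2), -5) = Mul(-5, Pow(v, 2)))
Mul(-7, Function('U')(Function('G')(0, -2))) = Mul(-7, Mul(-5, Pow(0, 2))) = Mul(-7, Mul(-5, 0)) = Mul(-7, 0) = 0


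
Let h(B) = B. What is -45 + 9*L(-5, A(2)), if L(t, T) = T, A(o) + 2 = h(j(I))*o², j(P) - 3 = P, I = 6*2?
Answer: 477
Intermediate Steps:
I = 12
j(P) = 3 + P
A(o) = -2 + 15*o² (A(o) = -2 + (3 + 12)*o² = -2 + 15*o²)
-45 + 9*L(-5, A(2)) = -45 + 9*(-2 + 15*2²) = -45 + 9*(-2 + 15*4) = -45 + 9*(-2 + 60) = -45 + 9*58 = -45 + 522 = 477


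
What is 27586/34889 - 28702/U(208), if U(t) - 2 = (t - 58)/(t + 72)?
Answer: -28036795578/2477119 ≈ -11318.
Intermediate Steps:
U(t) = 2 + (-58 + t)/(72 + t) (U(t) = 2 + (t - 58)/(t + 72) = 2 + (-58 + t)/(72 + t))
27586/34889 - 28702/U(208) = 27586/34889 - 28702*(72 + 208)/(86 + 3*208) = 27586*(1/34889) - 28702*280/(86 + 624) = 27586/34889 - 28702/((1/280)*710) = 27586/34889 - 28702/71/28 = 27586/34889 - 28702*28/71 = 27586/34889 - 803656/71 = -28036795578/2477119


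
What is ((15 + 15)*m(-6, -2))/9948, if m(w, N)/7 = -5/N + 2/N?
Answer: 105/3316 ≈ 0.031665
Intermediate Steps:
m(w, N) = -21/N (m(w, N) = 7*(-5/N + 2/N) = 7*(-3/N) = -21/N)
((15 + 15)*m(-6, -2))/9948 = ((15 + 15)*(-21/(-2)))/9948 = (30*(-21*(-½)))*(1/9948) = (30*(21/2))*(1/9948) = 315*(1/9948) = 105/3316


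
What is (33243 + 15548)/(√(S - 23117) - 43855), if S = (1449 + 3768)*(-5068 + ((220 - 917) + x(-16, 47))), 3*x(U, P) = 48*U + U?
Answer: -2139729305/1954723523 - 48791*I*√31462498/1954723523 ≈ -1.0946 - 0.14001*I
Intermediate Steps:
x(U, P) = 49*U/3 (x(U, P) = (48*U + U)/3 = (49*U)/3 = 49*U/3)
S = -31439381 (S = (1449 + 3768)*(-5068 + ((220 - 917) + (49/3)*(-16))) = 5217*(-5068 + (-697 - 784/3)) = 5217*(-5068 - 2875/3) = 5217*(-18079/3) = -31439381)
(33243 + 15548)/(√(S - 23117) - 43855) = (33243 + 15548)/(√(-31439381 - 23117) - 43855) = 48791/(√(-31462498) - 43855) = 48791/(I*√31462498 - 43855) = 48791/(-43855 + I*√31462498)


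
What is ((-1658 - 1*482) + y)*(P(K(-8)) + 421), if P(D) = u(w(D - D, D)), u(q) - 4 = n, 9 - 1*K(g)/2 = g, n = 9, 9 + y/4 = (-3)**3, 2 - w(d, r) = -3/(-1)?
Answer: -991256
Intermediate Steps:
w(d, r) = -1 (w(d, r) = 2 - (-3)/(-1) = 2 - (-3)*(-1) = 2 - 1*3 = 2 - 3 = -1)
y = -144 (y = -36 + 4*(-3)**3 = -36 + 4*(-27) = -36 - 108 = -144)
K(g) = 18 - 2*g
u(q) = 13 (u(q) = 4 + 9 = 13)
P(D) = 13
((-1658 - 1*482) + y)*(P(K(-8)) + 421) = ((-1658 - 1*482) - 144)*(13 + 421) = ((-1658 - 482) - 144)*434 = (-2140 - 144)*434 = -2284*434 = -991256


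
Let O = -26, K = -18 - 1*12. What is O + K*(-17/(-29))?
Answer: -1264/29 ≈ -43.586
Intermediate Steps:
K = -30 (K = -18 - 12 = -30)
O + K*(-17/(-29)) = -26 - (-510)/(-29) = -26 - (-510)*(-1)/29 = -26 - 30*17/29 = -26 - 510/29 = -1264/29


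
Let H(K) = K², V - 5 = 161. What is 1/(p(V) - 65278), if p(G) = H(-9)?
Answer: -1/65197 ≈ -1.5338e-5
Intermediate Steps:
V = 166 (V = 5 + 161 = 166)
p(G) = 81 (p(G) = (-9)² = 81)
1/(p(V) - 65278) = 1/(81 - 65278) = 1/(-65197) = -1/65197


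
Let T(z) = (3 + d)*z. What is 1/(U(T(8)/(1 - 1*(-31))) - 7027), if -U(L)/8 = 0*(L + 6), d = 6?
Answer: -1/7027 ≈ -0.00014231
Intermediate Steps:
T(z) = 9*z (T(z) = (3 + 6)*z = 9*z)
U(L) = 0 (U(L) = -0*(L + 6) = -0*(6 + L) = -8*0 = 0)
1/(U(T(8)/(1 - 1*(-31))) - 7027) = 1/(0 - 7027) = 1/(-7027) = -1/7027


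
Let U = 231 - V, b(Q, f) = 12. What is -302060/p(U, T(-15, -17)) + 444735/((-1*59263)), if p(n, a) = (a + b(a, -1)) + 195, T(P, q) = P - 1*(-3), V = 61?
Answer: -3597541021/2311257 ≈ -1556.5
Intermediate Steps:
T(P, q) = 3 + P (T(P, q) = P + 3 = 3 + P)
U = 170 (U = 231 - 1*61 = 231 - 61 = 170)
p(n, a) = 207 + a (p(n, a) = (a + 12) + 195 = (12 + a) + 195 = 207 + a)
-302060/p(U, T(-15, -17)) + 444735/((-1*59263)) = -302060/(207 + (3 - 15)) + 444735/((-1*59263)) = -302060/(207 - 12) + 444735/(-59263) = -302060/195 + 444735*(-1/59263) = -302060*1/195 - 444735/59263 = -60412/39 - 444735/59263 = -3597541021/2311257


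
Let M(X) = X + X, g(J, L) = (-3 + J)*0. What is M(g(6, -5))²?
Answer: 0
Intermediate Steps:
g(J, L) = 0
M(X) = 2*X
M(g(6, -5))² = (2*0)² = 0² = 0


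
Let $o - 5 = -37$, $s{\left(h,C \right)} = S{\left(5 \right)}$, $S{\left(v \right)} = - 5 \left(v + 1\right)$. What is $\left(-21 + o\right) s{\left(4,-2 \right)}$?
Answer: $1590$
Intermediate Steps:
$S{\left(v \right)} = -5 - 5 v$ ($S{\left(v \right)} = - 5 \left(1 + v\right) = -5 - 5 v$)
$s{\left(h,C \right)} = -30$ ($s{\left(h,C \right)} = -5 - 25 = -30$)
$o = -32$ ($o = 5 - 37 = -32$)
$\left(-21 + o\right) s{\left(4,-2 \right)} = \left(-21 - 32\right) \left(-30\right) = \left(-53\right) \left(-30\right) = 1590$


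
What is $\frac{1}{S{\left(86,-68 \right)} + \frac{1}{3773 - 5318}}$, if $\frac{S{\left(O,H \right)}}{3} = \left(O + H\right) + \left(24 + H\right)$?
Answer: $- \frac{1545}{120511} \approx -0.01282$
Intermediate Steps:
$S{\left(O,H \right)} = 72 + 3 O + 6 H$ ($S{\left(O,H \right)} = 3 \left(\left(O + H\right) + \left(24 + H\right)\right) = 3 \left(\left(H + O\right) + \left(24 + H\right)\right) = 3 \left(24 + O + 2 H\right) = 72 + 3 O + 6 H$)
$\frac{1}{S{\left(86,-68 \right)} + \frac{1}{3773 - 5318}} = \frac{1}{\left(72 + 3 \cdot 86 + 6 \left(-68\right)\right) + \frac{1}{3773 - 5318}} = \frac{1}{\left(72 + 258 - 408\right) + \frac{1}{-1545}} = \frac{1}{-78 - \frac{1}{1545}} = \frac{1}{- \frac{120511}{1545}} = - \frac{1545}{120511}$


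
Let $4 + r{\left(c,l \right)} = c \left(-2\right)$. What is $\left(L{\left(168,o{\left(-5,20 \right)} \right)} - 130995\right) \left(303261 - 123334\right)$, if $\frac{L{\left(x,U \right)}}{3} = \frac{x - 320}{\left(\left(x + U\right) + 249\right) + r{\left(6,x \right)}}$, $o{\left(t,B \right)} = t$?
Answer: $- \frac{70709233661}{3} \approx -2.357 \cdot 10^{10}$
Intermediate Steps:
$r{\left(c,l \right)} = -4 - 2 c$ ($r{\left(c,l \right)} = -4 + c \left(-2\right) = -4 - 2 c$)
$L{\left(x,U \right)} = \frac{3 \left(-320 + x\right)}{233 + U + x}$ ($L{\left(x,U \right)} = 3 \frac{x - 320}{\left(\left(x + U\right) + 249\right) - 16} = 3 \frac{-320 + x}{\left(\left(U + x\right) + 249\right) - 16} = 3 \frac{-320 + x}{\left(249 + U + x\right) - 16} = 3 \frac{-320 + x}{233 + U + x} = \frac{3 \left(-320 + x\right)}{233 + U + x}$)
$\left(L{\left(168,o{\left(-5,20 \right)} \right)} - 130995\right) \left(303261 - 123334\right) = \left(\frac{3 \left(-320 + 168\right)}{233 - 5 + 168} - 130995\right) \left(303261 - 123334\right) = \left(3 \cdot \frac{1}{396} \left(-152\right) - 130995\right) 179927 = \left(- \frac{38}{33} - 130995\right) 179927 = \left(- \frac{4322873}{33}\right) 179927 = - \frac{70709233661}{3}$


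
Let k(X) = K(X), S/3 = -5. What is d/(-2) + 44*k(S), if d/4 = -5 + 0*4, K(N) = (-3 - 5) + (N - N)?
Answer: -342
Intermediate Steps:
S = -15 (S = 3*(-5) = -15)
K(N) = -8 (K(N) = -8 + 0 = -8)
d = -20 (d = 4*(-5 + 0*4) = 4*(-5 + 0) = 4*(-5) = -20)
k(X) = -8
d/(-2) + 44*k(S) = -20/(-2) + 44*(-8) = -20*(-1/2) - 352 = 10 - 352 = -342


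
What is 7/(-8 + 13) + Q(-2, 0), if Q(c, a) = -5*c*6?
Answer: 307/5 ≈ 61.400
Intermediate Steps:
Q(c, a) = -30*c
7/(-8 + 13) + Q(-2, 0) = 7/(-8 + 13) - 30*(-2) = 7/5 + 60 = 307/5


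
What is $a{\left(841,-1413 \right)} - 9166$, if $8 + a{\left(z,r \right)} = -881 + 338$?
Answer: $-9717$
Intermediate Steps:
$a{\left(z,r \right)} = -551$ ($a{\left(z,r \right)} = -8 + \left(-881 + 338\right) = -8 - 543 = -551$)
$a{\left(841,-1413 \right)} - 9166 = -551 - 9166 = -9717$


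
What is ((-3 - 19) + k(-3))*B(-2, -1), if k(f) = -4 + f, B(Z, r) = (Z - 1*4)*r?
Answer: -174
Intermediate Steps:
B(Z, r) = r*(-4 + Z) (B(Z, r) = (Z - 4)*r = (-4 + Z)*r = r*(-4 + Z))
((-3 - 19) + k(-3))*B(-2, -1) = ((-3 - 19) + (-4 - 3))*(-(-4 - 2)) = (-22 - 7)*(-1*(-6)) = -29*6 = -174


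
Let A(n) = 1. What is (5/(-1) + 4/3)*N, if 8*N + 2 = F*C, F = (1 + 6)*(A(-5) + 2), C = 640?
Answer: -73909/12 ≈ -6159.1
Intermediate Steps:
F = 21 (F = (1 + 6)*(1 + 2) = 7*3 = 21)
N = 6719/4 (N = -1/4 + (21*640)/8 = -1/4 + (1/8)*13440 = -1/4 + 1680 = 6719/4 ≈ 1679.8)
(5/(-1) + 4/3)*N = (5/(-1) + 4/3)*(6719/4) = (5*(-1) + 4*(1/3))*(6719/4) = (-5 + 4/3)*(6719/4) = -11/3*6719/4 = -73909/12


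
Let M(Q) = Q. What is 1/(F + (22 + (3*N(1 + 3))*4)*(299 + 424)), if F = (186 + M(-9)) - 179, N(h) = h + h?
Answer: 1/85312 ≈ 1.1722e-5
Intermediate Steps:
N(h) = 2*h
F = -2 (F = (186 - 9) - 179 = 177 - 179 = -2)
1/(F + (22 + (3*N(1 + 3))*4)*(299 + 424)) = 1/(-2 + (22 + (3*(2*(1 + 3)))*4)*(299 + 424)) = 1/(-2 + (22 + (3*(2*4))*4)*723) = 1/(-2 + (22 + (3*8)*4)*723) = 1/(-2 + (22 + 24*4)*723) = 1/(-2 + (22 + 96)*723) = 1/(-2 + 118*723) = 1/(-2 + 85314) = 1/85312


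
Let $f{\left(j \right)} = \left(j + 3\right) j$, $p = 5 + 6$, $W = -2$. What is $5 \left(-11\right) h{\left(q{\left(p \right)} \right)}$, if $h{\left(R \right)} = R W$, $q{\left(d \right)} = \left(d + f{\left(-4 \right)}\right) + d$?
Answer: $2860$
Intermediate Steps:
$p = 11$
$f{\left(j \right)} = j \left(3 + j\right)$ ($f{\left(j \right)} = \left(3 + j\right) j = j \left(3 + j\right)$)
$q{\left(d \right)} = 4 + 2 d$ ($q{\left(d \right)} = \left(d - 4 \left(3 - 4\right)\right) + d = \left(d - -4\right) + d = \left(d + 4\right) + d = \left(4 + d\right) + d = 4 + 2 d$)
$h{\left(R \right)} = - 2 R$ ($h{\left(R \right)} = R \left(-2\right) = - 2 R$)
$5 \left(-11\right) h{\left(q{\left(p \right)} \right)} = 5 \left(-11\right) \left(- 2 \left(4 + 2 \cdot 11\right)\right) = - 55 \left(- 2 \left(4 + 22\right)\right) = - 55 \left(\left(-2\right) 26\right) = \left(-55\right) \left(-52\right) = 2860$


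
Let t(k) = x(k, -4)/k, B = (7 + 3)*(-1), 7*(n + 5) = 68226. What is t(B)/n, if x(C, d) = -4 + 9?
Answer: -7/136382 ≈ -5.1326e-5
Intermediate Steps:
n = 68191/7 (n = -5 + (1/7)*68226 = -5 + 68226/7 = 68191/7 ≈ 9741.6)
x(C, d) = 5
B = -10 (B = 10*(-1) = -10)
t(k) = 5/k
t(B)/n = (5/(-10))/(68191/7) = (5*(-1/10))*(7/68191) = -1/2*7/68191 = -7/136382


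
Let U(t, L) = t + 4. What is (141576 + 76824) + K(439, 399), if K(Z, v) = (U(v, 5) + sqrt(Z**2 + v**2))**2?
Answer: 732731 + 806*sqrt(351922) ≈ 1.2109e+6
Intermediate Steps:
U(t, L) = 4 + t
K(Z, v) = (4 + v + sqrt(Z**2 + v**2))**2 (K(Z, v) = ((4 + v) + sqrt(Z**2 + v**2))**2 = (4 + v + sqrt(Z**2 + v**2))**2)
(141576 + 76824) + K(439, 399) = (141576 + 76824) + (4 + 399 + sqrt(439**2 + 399**2))**2 = 218400 + (4 + 399 + sqrt(192721 + 159201))**2 = 218400 + (4 + 399 + sqrt(351922))**2 = 218400 + (403 + sqrt(351922))**2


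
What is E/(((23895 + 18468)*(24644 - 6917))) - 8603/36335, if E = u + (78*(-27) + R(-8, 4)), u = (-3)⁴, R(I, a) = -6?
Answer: -2153553083896/9095485005945 ≈ -0.23677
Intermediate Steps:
u = 81
E = -2031 (E = 81 + (78*(-27) - 6) = 81 + (-2106 - 6) = 81 - 2112 = -2031)
E/(((23895 + 18468)*(24644 - 6917))) - 8603/36335 = -2031*1/((23895 + 18468)*(24644 - 6917)) - 8603/36335 = -2031/(42363*17727) - 8603*1/36335 = -2031/750968901 - 8603/36335 = -2031*1/750968901 - 8603/36335 = -677/250322967 - 8603/36335 = -2153553083896/9095485005945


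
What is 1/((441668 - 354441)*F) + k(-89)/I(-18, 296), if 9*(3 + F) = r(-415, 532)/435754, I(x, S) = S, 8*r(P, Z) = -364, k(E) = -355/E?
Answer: 728438573216327/54071631722467016 ≈ 0.013472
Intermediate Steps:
r(P, Z) = -91/2 (r(P, Z) = (1/8)*(-364) = -91/2)
F = -23530807/7843572 (F = -3 + (-91/2/435754)/9 = -3 + (-91/2*1/435754)/9 = -3 + (1/9)*(-91/871508) = -3 - 91/7843572 = -23530807/7843572 ≈ -3.0000)
1/((441668 - 354441)*F) + k(-89)/I(-18, 296) = 1/((441668 - 354441)*(-23530807/7843572)) - 355/(-89)/296 = -7843572/23530807/87227 - 355*(-1/89)*(1/296) = (1/87227)*(-7843572/23530807) + (355/89)*(1/296) = -7843572/2052521702189 + 355/26344 = 728438573216327/54071631722467016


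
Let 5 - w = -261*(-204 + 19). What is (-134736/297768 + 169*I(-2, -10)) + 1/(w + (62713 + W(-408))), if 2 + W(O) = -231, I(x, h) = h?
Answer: -297822892393/176179400 ≈ -1690.5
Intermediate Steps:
W(O) = -233 (W(O) = -2 - 231 = -233)
w = -48280 (w = 5 - (-261)*(-204 + 19) = 5 - (-261)*(-185) = 5 - 1*48285 = 5 - 48285 = -48280)
(-134736/297768 + 169*I(-2, -10)) + 1/(w + (62713 + W(-408))) = (-134736/297768 + 169*(-10)) + 1/(-48280 + (62713 - 233)) = (-134736*1/297768 - 1690) + 1/(-48280 + 62480) = (-5614/12407 - 1690) + 1/14200 = -20973444/12407 + 1/14200 = -297822892393/176179400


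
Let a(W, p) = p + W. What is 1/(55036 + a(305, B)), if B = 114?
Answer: 1/55455 ≈ 1.8033e-5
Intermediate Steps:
a(W, p) = W + p
1/(55036 + a(305, B)) = 1/(55036 + (305 + 114)) = 1/(55036 + 419) = 1/55455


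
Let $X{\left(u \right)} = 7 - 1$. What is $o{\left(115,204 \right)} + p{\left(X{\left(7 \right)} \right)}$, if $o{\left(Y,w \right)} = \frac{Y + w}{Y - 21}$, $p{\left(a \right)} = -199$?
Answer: $- \frac{18387}{94} \approx -195.61$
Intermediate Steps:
$X{\left(u \right)} = 6$ ($X{\left(u \right)} = 7 - 1 = 6$)
$o{\left(Y,w \right)} = \frac{Y + w}{-21 + Y}$
$o{\left(115,204 \right)} + p{\left(X{\left(7 \right)} \right)} = \frac{115 + 204}{-21 + 115} - 199 = \frac{1}{94} \cdot 319 - 199 = \frac{319}{94} - 199 = - \frac{18387}{94}$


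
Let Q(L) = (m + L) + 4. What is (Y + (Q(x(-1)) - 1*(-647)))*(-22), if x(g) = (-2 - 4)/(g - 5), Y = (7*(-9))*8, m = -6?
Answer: -3124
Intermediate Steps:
Y = -504 (Y = -63*8 = -504)
x(g) = -6/(-5 + g)
Q(L) = -2 + L (Q(L) = (-6 + L) + 4 = -2 + L)
(Y + (Q(x(-1)) - 1*(-647)))*(-22) = (-504 + ((-2 - 6/(-5 - 1)) - 1*(-647)))*(-22) = (-504 + ((-2 - 6/(-6)) + 647))*(-22) = (-504 + ((-2 - 6*(-⅙)) + 647))*(-22) = (-504 + ((-2 + 1) + 647))*(-22) = (-504 + (-1 + 647))*(-22) = (-504 + 646)*(-22) = 142*(-22) = -3124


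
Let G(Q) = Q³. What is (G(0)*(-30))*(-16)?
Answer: 0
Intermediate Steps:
(G(0)*(-30))*(-16) = (0³*(-30))*(-16) = (0*(-30))*(-16) = 0*(-16) = 0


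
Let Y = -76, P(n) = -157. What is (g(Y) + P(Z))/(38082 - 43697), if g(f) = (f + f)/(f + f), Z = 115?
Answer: 156/5615 ≈ 0.027783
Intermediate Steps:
g(f) = 1 (g(f) = (2*f)/((2*f)) = (2*f)*(1/(2*f)) = 1)
(g(Y) + P(Z))/(38082 - 43697) = (1 - 157)/(38082 - 43697) = -156/(-5615) = -156*(-1/5615) = 156/5615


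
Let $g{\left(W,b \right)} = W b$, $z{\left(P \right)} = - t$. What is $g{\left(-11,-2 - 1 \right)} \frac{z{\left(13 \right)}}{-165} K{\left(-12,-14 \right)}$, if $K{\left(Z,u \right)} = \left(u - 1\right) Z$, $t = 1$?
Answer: $36$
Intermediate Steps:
$K{\left(Z,u \right)} = Z \left(-1 + u\right)$ ($K{\left(Z,u \right)} = \left(-1 + u\right) Z = Z \left(-1 + u\right)$)
$z{\left(P \right)} = -1$ ($z{\left(P \right)} = \left(-1\right) 1 = -1$)
$g{\left(-11,-2 - 1 \right)} \frac{z{\left(13 \right)}}{-165} K{\left(-12,-14 \right)} = - 11 \left(-2 - 1\right) \left(- \frac{1}{-165}\right) \left(- 12 \left(-1 - 14\right)\right) = \left(-11\right) \left(-3\right) \left(\left(-1\right) \left(- \frac{1}{165}\right)\right) \left(\left(-12\right) \left(-15\right)\right) = 33 \cdot \frac{1}{165} \cdot 180 = \frac{1}{5} \cdot 180 = 36$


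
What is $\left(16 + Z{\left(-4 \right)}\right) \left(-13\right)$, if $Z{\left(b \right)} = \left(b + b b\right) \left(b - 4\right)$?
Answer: $1040$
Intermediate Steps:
$Z{\left(b \right)} = \left(-4 + b\right) \left(b + b^{2}\right)$ ($Z{\left(b \right)} = \left(b + b^{2}\right) \left(-4 + b\right) = \left(-4 + b\right) \left(b + b^{2}\right)$)
$\left(16 + Z{\left(-4 \right)}\right) \left(-13\right) = \left(16 - 4 \left(-4 + \left(-4\right)^{2} - -12\right)\right) \left(-13\right) = \left(16 - 4 \left(-4 + 16 + 12\right)\right) \left(-13\right) = \left(16 - 96\right) \left(-13\right) = \left(-80\right) \left(-13\right) = 1040$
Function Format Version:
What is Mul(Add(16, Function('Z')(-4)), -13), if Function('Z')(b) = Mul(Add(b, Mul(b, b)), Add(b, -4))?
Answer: 1040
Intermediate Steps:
Function('Z')(b) = Mul(Add(-4, b), Add(b, Pow(b, 2))) (Function('Z')(b) = Mul(Add(b, Pow(b, 2)), Add(-4, b)) = Mul(Add(-4, b), Add(b, Pow(b, 2))))
Mul(Add(16, Function('Z')(-4)), -13) = Mul(Add(16, Mul(-4, Add(-4, Pow(-4, 2), Mul(-3, -4)))), -13) = Mul(Add(16, Mul(-4, Add(-4, 16, 12))), -13) = Mul(Add(16, Mul(-4, 24)), -13) = Mul(Add(16, -96), -13) = Mul(-80, -13) = 1040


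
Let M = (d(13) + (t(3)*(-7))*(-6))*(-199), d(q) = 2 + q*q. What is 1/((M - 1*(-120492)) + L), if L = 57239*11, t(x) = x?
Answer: 1/691018 ≈ 1.4471e-6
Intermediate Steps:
d(q) = 2 + q**2
L = 629629
M = -59103 (M = ((2 + 13**2) + (3*(-7))*(-6))*(-199) = ((2 + 169) - 21*(-6))*(-199) = (171 + 126)*(-199) = 297*(-199) = -59103)
1/((M - 1*(-120492)) + L) = 1/((-59103 - 1*(-120492)) + 629629) = 1/((-59103 + 120492) + 629629) = 1/(61389 + 629629) = 1/691018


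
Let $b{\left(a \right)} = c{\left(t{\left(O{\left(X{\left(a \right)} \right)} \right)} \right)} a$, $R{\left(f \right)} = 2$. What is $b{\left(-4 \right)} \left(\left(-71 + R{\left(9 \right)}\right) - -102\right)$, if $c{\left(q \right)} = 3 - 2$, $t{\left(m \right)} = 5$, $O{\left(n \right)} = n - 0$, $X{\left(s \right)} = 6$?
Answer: $-132$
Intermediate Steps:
$O{\left(n \right)} = n$ ($O{\left(n \right)} = n + 0 = n$)
$c{\left(q \right)} = 1$ ($c{\left(q \right)} = 3 - 2 = 1$)
$b{\left(a \right)} = a$ ($b{\left(a \right)} = 1 a = a$)
$b{\left(-4 \right)} \left(\left(-71 + R{\left(9 \right)}\right) - -102\right) = - 4 \left(\left(-71 + 2\right) - -102\right) = - 4 \left(-69 + 102\right) = \left(-4\right) 33 = -132$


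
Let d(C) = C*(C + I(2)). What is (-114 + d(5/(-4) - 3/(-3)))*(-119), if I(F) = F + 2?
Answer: 218841/16 ≈ 13678.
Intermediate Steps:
I(F) = 2 + F
d(C) = C*(4 + C) (d(C) = C*(C + (2 + 2)) = C*(C + 4) = C*(4 + C))
(-114 + d(5/(-4) - 3/(-3)))*(-119) = (-114 + (5/(-4) - 3/(-3))*(4 + (5/(-4) - 3/(-3))))*(-119) = (-114 + (5*(-¼) - 3*(-⅓))*(4 + (5*(-¼) - 3*(-⅓))))*(-119) = (-114 + (-5/4 + 1)*(4 + (-5/4 + 1)))*(-119) = (-114 - (4 - ¼)/4)*(-119) = (-114 - ¼*15/4)*(-119) = (-114 - 15/16)*(-119) = -1839/16*(-119) = 218841/16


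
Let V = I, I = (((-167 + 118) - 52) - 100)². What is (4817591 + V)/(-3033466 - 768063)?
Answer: -4857992/3801529 ≈ -1.2779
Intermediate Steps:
I = 40401 (I = ((-49 - 52) - 100)² = (-101 - 100)² = (-201)² = 40401)
V = 40401
(4817591 + V)/(-3033466 - 768063) = (4817591 + 40401)/(-3033466 - 768063) = 4857992/(-3801529) = 4857992*(-1/3801529) = -4857992/3801529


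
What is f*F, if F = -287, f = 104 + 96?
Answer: -57400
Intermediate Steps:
f = 200
f*F = 200*(-287) = -57400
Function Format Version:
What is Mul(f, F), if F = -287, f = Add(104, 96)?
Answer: -57400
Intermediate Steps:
f = 200
Mul(f, F) = Mul(200, -287) = -57400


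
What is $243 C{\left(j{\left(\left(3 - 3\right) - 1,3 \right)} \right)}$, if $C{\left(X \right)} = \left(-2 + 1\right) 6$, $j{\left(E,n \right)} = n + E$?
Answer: $-1458$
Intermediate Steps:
$j{\left(E,n \right)} = E + n$
$C{\left(X \right)} = -6$ ($C{\left(X \right)} = \left(-1\right) 6 = -6$)
$243 C{\left(j{\left(\left(3 - 3\right) - 1,3 \right)} \right)} = 243 \left(-6\right) = -1458$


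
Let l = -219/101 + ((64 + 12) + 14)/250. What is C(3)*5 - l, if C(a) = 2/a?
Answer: 38948/7575 ≈ 5.1416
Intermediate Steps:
l = -4566/2525 (l = -219*1/101 + (76 + 14)*(1/250) = -219/101 + 90*(1/250) = -219/101 + 9/25 = -4566/2525 ≈ -1.8083)
C(3)*5 - l = (2/3)*5 - 1*(-4566/2525) = (2*(⅓))*5 + 4566/2525 = (⅔)*5 + 4566/2525 = 10/3 + 4566/2525 = 38948/7575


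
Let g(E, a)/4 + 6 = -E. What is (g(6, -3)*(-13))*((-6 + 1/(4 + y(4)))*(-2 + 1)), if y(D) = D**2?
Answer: 18564/5 ≈ 3712.8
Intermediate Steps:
g(E, a) = -24 - 4*E (g(E, a) = -24 + 4*(-E) = -24 - 4*E)
(g(6, -3)*(-13))*((-6 + 1/(4 + y(4)))*(-2 + 1)) = ((-24 - 4*6)*(-13))*((-6 + 1/(4 + 4**2))*(-2 + 1)) = ((-24 - 24)*(-13))*((-6 + 1/(4 + 16))*(-1)) = (-48*(-13))*((-6 + 1/20)*(-1)) = 624*((-6 + 1/20)*(-1)) = 624*(-119/20*(-1)) = 624*(119/20) = 18564/5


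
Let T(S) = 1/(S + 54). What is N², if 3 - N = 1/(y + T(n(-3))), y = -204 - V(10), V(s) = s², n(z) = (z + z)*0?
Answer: 2430391401/269452225 ≈ 9.0197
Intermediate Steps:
n(z) = 0 (n(z) = (2*z)*0 = 0)
T(S) = 1/(54 + S)
y = -304 (y = -204 - 1*10² = -204 - 1*100 = -204 - 100 = -304)
N = 49299/16415 (N = 3 - 1/(-304 + 1/(54 + 0)) = 3 - 1/(-304 + 1/54) = 3 - 1/(-16415/54) = 3 - 1*(-54/16415) = 3 + 54/16415 = 49299/16415 ≈ 3.0033)
N² = (49299/16415)² = 2430391401/269452225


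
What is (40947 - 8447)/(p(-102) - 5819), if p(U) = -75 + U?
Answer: -8125/1499 ≈ -5.4203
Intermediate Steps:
(40947 - 8447)/(p(-102) - 5819) = (40947 - 8447)/((-75 - 102) - 5819) = 32500/(-177 - 5819) = 32500/(-5996) = 32500*(-1/5996) = -8125/1499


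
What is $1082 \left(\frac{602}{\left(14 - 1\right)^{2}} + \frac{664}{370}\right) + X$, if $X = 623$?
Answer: $\frac{200689291}{31265} \approx 6419.0$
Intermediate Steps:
$1082 \left(\frac{602}{\left(14 - 1\right)^{2}} + \frac{664}{370}\right) + X = 1082 \left(\frac{602}{\left(14 - 1\right)^{2}} + \frac{664}{370}\right) + 623 = 1082 \left(\frac{602}{13^{2}} + 664 \cdot \frac{1}{370}\right) + 623 = 1082 \left(\frac{602}{169} + \frac{332}{185}\right) + 623 = 1082 \cdot \frac{167478}{31265} + 623 = \frac{181211196}{31265} + 623 = \frac{200689291}{31265}$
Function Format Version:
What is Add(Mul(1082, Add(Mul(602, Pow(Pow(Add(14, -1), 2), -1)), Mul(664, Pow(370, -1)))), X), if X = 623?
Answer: Rational(200689291, 31265) ≈ 6419.0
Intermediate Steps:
Add(Mul(1082, Add(Mul(602, Pow(Pow(Add(14, -1), 2), -1)), Mul(664, Pow(370, -1)))), X) = Add(Mul(1082, Add(Mul(602, Pow(Pow(Add(14, -1), 2), -1)), Mul(664, Pow(370, -1)))), 623) = Add(Mul(1082, Add(Mul(602, Pow(Pow(13, 2), -1)), Mul(664, Rational(1, 370)))), 623) = Add(Mul(1082, Add(Mul(602, Pow(169, -1)), Rational(332, 185))), 623) = Add(Mul(1082, Add(Mul(602, Rational(1, 169)), Rational(332, 185))), 623) = Add(Mul(1082, Add(Rational(602, 169), Rational(332, 185))), 623) = Add(Mul(1082, Rational(167478, 31265)), 623) = Add(Rational(181211196, 31265), 623) = Rational(200689291, 31265)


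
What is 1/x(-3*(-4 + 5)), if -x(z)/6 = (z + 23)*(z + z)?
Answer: 1/720 ≈ 0.0013889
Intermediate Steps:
x(z) = -12*z*(23 + z) (x(z) = -6*(z + 23)*(z + z) = -6*(23 + z)*2*z = -12*z*(23 + z))
1/x(-3*(-4 + 5)) = 1/(-12*(-3*(-4 + 5))*(23 - 3*(-4 + 5))) = 1/(-12*(-3*1)*(23 - 3*1)) = 1/(-12*(-3)*(23 - 3)) = 1/(-12*(-3)*20) = 1/720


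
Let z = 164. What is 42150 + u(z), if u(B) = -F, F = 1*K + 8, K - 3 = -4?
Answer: 42143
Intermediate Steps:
K = -1 (K = 3 - 4 = -1)
F = 7 (F = 1*(-1) + 8 = -1 + 8 = 7)
u(B) = -7 (u(B) = -1*7 = -7)
42150 + u(z) = 42150 - 7 = 42143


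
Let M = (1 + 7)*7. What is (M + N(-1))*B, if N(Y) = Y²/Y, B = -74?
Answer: -4070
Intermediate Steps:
N(Y) = Y
M = 56 (M = 8*7 = 56)
(M + N(-1))*B = (56 - 1)*(-74) = 55*(-74) = -4070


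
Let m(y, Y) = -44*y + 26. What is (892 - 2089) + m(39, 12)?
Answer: -2887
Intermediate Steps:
m(y, Y) = 26 - 44*y
(892 - 2089) + m(39, 12) = (892 - 2089) + (26 - 44*39) = -1197 + (26 - 1716) = -1197 - 1690 = -2887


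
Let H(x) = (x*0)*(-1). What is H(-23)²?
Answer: 0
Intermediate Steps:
H(x) = 0 (H(x) = 0*(-1) = 0)
H(-23)² = 0² = 0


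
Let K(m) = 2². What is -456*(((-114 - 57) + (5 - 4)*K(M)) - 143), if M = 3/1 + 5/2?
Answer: 141360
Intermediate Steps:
M = 11/2 (M = 3*1 + 5*(½) = 3 + 5/2 = 11/2 ≈ 5.5000)
K(m) = 4
-456*(((-114 - 57) + (5 - 4)*K(M)) - 143) = -456*(((-114 - 57) + (5 - 4)*4) - 143) = -456*((-171 + 1*4) - 143) = -456*((-171 + 4) - 143) = -456*(-167 - 143) = -456*(-310) = 141360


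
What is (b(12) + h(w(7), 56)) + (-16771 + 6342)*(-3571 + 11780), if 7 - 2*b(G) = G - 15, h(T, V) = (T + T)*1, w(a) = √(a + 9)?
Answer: -85611648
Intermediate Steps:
w(a) = √(9 + a)
h(T, V) = 2*T (h(T, V) = (2*T)*1 = 2*T)
b(G) = 11 - G/2 (b(G) = 7/2 - (G - 15)/2 = 7/2 - (-15 + G)/2 = 7/2 + (15/2 - G/2) = 11 - G/2)
(b(12) + h(w(7), 56)) + (-16771 + 6342)*(-3571 + 11780) = ((11 - ½*12) + 2*√(9 + 7)) + (-16771 + 6342)*(-3571 + 11780) = ((11 - 6) + 2*√16) - 10429*8209 = (5 + 2*4) - 85611661 = (5 + 8) - 85611661 = 13 - 85611661 = -85611648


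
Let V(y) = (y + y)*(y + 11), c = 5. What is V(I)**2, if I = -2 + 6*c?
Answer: 4769856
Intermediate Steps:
I = 28 (I = -2 + 6*5 = -2 + 30 = 28)
V(y) = 2*y*(11 + y) (V(y) = (2*y)*(11 + y) = 2*y*(11 + y))
V(I)**2 = (2*28*(11 + 28))**2 = (2*28*39)**2 = 2184**2 = 4769856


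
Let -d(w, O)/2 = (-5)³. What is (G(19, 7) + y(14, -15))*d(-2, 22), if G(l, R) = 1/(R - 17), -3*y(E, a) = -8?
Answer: 1925/3 ≈ 641.67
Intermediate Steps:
y(E, a) = 8/3 (y(E, a) = -⅓*(-8) = 8/3)
G(l, R) = 1/(-17 + R)
d(w, O) = 250 (d(w, O) = -2*(-5)³ = -2*(-125) = 250)
(G(19, 7) + y(14, -15))*d(-2, 22) = (1/(-17 + 7) + 8/3)*250 = (1/(-10) + 8/3)*250 = (-⅒ + 8/3)*250 = (77/30)*250 = 1925/3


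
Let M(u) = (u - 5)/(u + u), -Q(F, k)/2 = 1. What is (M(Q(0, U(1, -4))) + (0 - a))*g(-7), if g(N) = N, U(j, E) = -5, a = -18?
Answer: -553/4 ≈ -138.25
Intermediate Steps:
Q(F, k) = -2 (Q(F, k) = -2*1 = -2)
M(u) = (-5 + u)/(2*u) (M(u) = (-5 + u)/((2*u)) = (-5 + u)*(1/(2*u)) = (-5 + u)/(2*u))
(M(Q(0, U(1, -4))) + (0 - a))*g(-7) = ((1/2)*(-5 - 2)/(-2) + (0 - 1*(-18)))*(-7) = ((1/2)*(-1/2)*(-7) + (0 + 18))*(-7) = (7/4 + 18)*(-7) = (79/4)*(-7) = -553/4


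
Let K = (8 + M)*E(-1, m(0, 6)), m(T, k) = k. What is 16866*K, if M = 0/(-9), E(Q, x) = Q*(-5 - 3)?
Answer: 1079424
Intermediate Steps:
E(Q, x) = -8*Q (E(Q, x) = Q*(-8) = -8*Q)
M = 0 (M = 0*(-1/9) = 0)
K = 64 (K = (8 + 0)*(-8*(-1)) = 8*8 = 64)
16866*K = 16866*64 = 1079424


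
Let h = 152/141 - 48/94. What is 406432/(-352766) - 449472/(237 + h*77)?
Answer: -11186412668048/6980709991 ≈ -1602.5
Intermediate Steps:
h = 80/141 (h = 152*(1/141) - 48*1/94 = 152/141 - 24/47 = 80/141 ≈ 0.56738)
406432/(-352766) - 449472/(237 + h*77) = 406432/(-352766) - 449472/(237 + (80/141)*77) = 406432*(-1/352766) - 449472/(237 + 6160/141) = -203216/176383 - 449472/39577/141 = -203216/176383 - 449472*141/39577 = -203216/176383 - 63375552/39577 = -11186412668048/6980709991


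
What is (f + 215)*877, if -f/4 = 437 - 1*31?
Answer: -1235693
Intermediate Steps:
f = -1624 (f = -4*(437 - 1*31) = -4*(437 - 31) = -4*406 = -1624)
(f + 215)*877 = (-1624 + 215)*877 = -1409*877 = -1235693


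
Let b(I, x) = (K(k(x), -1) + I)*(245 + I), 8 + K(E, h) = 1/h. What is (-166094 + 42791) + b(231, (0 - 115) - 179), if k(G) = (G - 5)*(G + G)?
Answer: -17631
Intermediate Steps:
k(G) = 2*G*(-5 + G) (k(G) = (-5 + G)*(2*G) = 2*G*(-5 + G))
K(E, h) = -8 + 1/h
b(I, x) = (-9 + I)*(245 + I) (b(I, x) = ((-8 + 1/(-1)) + I)*(245 + I) = ((-8 - 1) + I)*(245 + I) = (-9 + I)*(245 + I))
(-166094 + 42791) + b(231, (0 - 115) - 179) = (-166094 + 42791) + (-2205 + 231**2 + 236*231) = -123303 + (-2205 + 53361 + 54516) = -123303 + 105672 = -17631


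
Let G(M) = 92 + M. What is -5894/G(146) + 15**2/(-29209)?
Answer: -12300814/496553 ≈ -24.772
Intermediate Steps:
-5894/G(146) + 15**2/(-29209) = -5894/(92 + 146) + 15**2/(-29209) = -5894/238 + 225*(-1/29209) = -5894*1/238 - 225/29209 = -421/17 - 225/29209 = -12300814/496553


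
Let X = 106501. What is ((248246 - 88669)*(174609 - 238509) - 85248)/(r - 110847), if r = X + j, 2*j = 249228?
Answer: -2549263887/30067 ≈ -84786.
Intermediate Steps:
j = 124614 (j = (½)*249228 = 124614)
r = 231115 (r = 106501 + 124614 = 231115)
((248246 - 88669)*(174609 - 238509) - 85248)/(r - 110847) = ((248246 - 88669)*(174609 - 238509) - 85248)/(231115 - 110847) = (159577*(-63900) - 85248)/120268 = (-10196970300 - 85248)*(1/120268) = -10197055548*1/120268 = -2549263887/30067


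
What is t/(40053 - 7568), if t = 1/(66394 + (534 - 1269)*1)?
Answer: 1/2132932615 ≈ 4.6884e-10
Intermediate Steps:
t = 1/65659 (t = 1/(66394 - 735*1) = 1/(66394 - 735) = 1/65659 ≈ 1.5230e-5)
t/(40053 - 7568) = 1/(65659*(40053 - 7568)) = (1/65659)/32485 = (1/65659)*(1/32485) = 1/2132932615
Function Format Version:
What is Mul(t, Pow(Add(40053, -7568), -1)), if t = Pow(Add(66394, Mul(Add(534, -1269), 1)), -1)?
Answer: Rational(1, 2132932615) ≈ 4.6884e-10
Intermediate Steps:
t = Rational(1, 65659) (t = Pow(Add(66394, Mul(-735, 1)), -1) = Pow(Add(66394, -735), -1) = Pow(65659, -1) = Rational(1, 65659) ≈ 1.5230e-5)
Mul(t, Pow(Add(40053, -7568), -1)) = Mul(Rational(1, 65659), Pow(Add(40053, -7568), -1)) = Mul(Rational(1, 65659), Pow(32485, -1)) = Mul(Rational(1, 65659), Rational(1, 32485)) = Rational(1, 2132932615)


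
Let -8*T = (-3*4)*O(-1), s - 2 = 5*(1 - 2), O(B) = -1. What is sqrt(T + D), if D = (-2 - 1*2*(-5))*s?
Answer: I*sqrt(102)/2 ≈ 5.0498*I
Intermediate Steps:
s = -3 (s = 2 + 5*(1 - 2) = 2 + 5*(-1) = 2 - 5 = -3)
T = -3/2 (T = -(-3*4)*(-1)/8 = -(-3)*(-1)/2 = -1/8*12 = -3/2 ≈ -1.5000)
D = -24 (D = (-2 - 1*2*(-5))*(-3) = (-2 - 2*(-5))*(-3) = (-2 + 10)*(-3) = 8*(-3) = -24)
sqrt(T + D) = sqrt(-3/2 - 24) = sqrt(-51/2) = I*sqrt(102)/2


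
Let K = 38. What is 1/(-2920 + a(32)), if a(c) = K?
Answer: -1/2882 ≈ -0.00034698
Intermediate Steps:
a(c) = 38
1/(-2920 + a(32)) = 1/(-2920 + 38) = 1/(-2882) = -1/2882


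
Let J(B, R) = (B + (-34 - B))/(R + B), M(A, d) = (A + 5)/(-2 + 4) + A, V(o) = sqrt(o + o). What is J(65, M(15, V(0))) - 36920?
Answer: -1661417/45 ≈ -36920.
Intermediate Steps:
V(o) = sqrt(2)*sqrt(o) (V(o) = sqrt(2*o) = sqrt(2)*sqrt(o))
M(A, d) = 5/2 + 3*A/2 (M(A, d) = (5 + A)/2 + A = (5 + A)*(1/2) + A = (5/2 + A/2) + A = 5/2 + 3*A/2)
J(B, R) = -34/(B + R)
J(65, M(15, V(0))) - 36920 = -34/(65 + (5/2 + (3/2)*15)) - 36920 = -34/(65 + (5/2 + 45/2)) - 36920 = -34/(65 + 25) - 36920 = -34/90 - 36920 = -34*1/90 - 36920 = -17/45 - 36920 = -1661417/45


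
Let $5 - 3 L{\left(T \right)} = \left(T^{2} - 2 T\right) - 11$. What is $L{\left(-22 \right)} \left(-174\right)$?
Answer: $29696$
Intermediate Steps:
$L{\left(T \right)} = \frac{16}{3} - \frac{T^{2}}{3} + \frac{2 T}{3}$ ($L{\left(T \right)} = \frac{5}{3} - \frac{\left(T^{2} - 2 T\right) - 11}{3} = \frac{5}{3} - \frac{-11 + T^{2} - 2 T}{3} = \frac{5}{3} + \left(\frac{11}{3} - \frac{T^{2}}{3} + \frac{2 T}{3}\right) = \frac{16}{3} - \frac{T^{2}}{3} + \frac{2 T}{3}$)
$L{\left(-22 \right)} \left(-174\right) = \left(\frac{16}{3} - \frac{\left(-22\right)^{2}}{3} + \frac{2}{3} \left(-22\right)\right) \left(-174\right) = \left(\frac{16}{3} - \frac{484}{3} - \frac{44}{3}\right) \left(-174\right) = \left(- \frac{512}{3}\right) \left(-174\right) = 29696$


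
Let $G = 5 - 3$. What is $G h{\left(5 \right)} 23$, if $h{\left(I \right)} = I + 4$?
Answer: $414$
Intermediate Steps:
$h{\left(I \right)} = 4 + I$
$G = 2$
$G h{\left(5 \right)} 23 = 2 \left(4 + 5\right) 23 = 2 \cdot 9 \cdot 23 = 18 \cdot 23 = 414$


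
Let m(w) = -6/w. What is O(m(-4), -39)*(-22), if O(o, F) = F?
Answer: 858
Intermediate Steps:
O(m(-4), -39)*(-22) = -39*(-22) = 858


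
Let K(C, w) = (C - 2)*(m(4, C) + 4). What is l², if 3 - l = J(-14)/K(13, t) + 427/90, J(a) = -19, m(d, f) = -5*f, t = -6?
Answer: 11461201249/3646952100 ≈ 3.1427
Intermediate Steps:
K(C, w) = (-2 + C)*(4 - 5*C) (K(C, w) = (C - 2)*(-5*C + 4) = (-2 + C)*(4 - 5*C))
l = -107057/60390 (l = 3 - (-19/(-8 - 5*13² + 14*13) + 427/90) = 3 - (-19/(-8 - 5*169 + 182) + 427*(1/90)) = 3 - (-19/(-8 - 845 + 182) + 427/90) = 3 - (-19/(-671) + 427/90) = 3 - (-19*(-1/671) + 427/90) = 3 - (19/671 + 427/90) = 3 - 1*288227/60390 = 3 - 288227/60390 = -107057/60390 ≈ -1.7728)
l² = (-107057/60390)² = 11461201249/3646952100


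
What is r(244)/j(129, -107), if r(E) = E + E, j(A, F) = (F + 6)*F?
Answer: 488/10807 ≈ 0.045156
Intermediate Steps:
j(A, F) = F*(6 + F) (j(A, F) = (6 + F)*F = F*(6 + F))
r(E) = 2*E
r(244)/j(129, -107) = (2*244)/((-107*(6 - 107))) = 488/((-107*(-101))) = 488/10807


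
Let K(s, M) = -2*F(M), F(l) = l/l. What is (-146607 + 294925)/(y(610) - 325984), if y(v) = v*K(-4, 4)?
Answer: -74159/163602 ≈ -0.45329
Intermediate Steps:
F(l) = 1
K(s, M) = -2 (K(s, M) = -2*1 = -2)
y(v) = -2*v (y(v) = v*(-2) = -2*v)
(-146607 + 294925)/(y(610) - 325984) = (-146607 + 294925)/(-2*610 - 325984) = 148318/(-1220 - 325984) = 148318/(-327204) = 148318*(-1/327204) = -74159/163602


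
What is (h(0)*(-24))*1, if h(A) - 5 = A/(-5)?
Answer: -120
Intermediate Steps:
h(A) = 5 - A/5 (h(A) = 5 + A/(-5) = 5 + A*(-⅕) = 5 - A/5)
(h(0)*(-24))*1 = ((5 - ⅕*0)*(-24))*1 = ((5 + 0)*(-24))*1 = (5*(-24))*1 = -120*1 = -120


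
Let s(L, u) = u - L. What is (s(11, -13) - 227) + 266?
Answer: 15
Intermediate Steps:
(s(11, -13) - 227) + 266 = ((-13 - 1*11) - 227) + 266 = ((-13 - 11) - 227) + 266 = (-24 - 227) + 266 = -251 + 266 = 15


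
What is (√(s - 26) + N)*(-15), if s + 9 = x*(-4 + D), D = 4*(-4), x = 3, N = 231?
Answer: -3465 - 15*I*√95 ≈ -3465.0 - 146.2*I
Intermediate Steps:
D = -16
s = -69 (s = -9 + 3*(-4 - 16) = -9 + 3*(-20) = -9 - 60 = -69)
(√(s - 26) + N)*(-15) = (√(-69 - 26) + 231)*(-15) = (√(-95) + 231)*(-15) = (I*√95 + 231)*(-15) = (231 + I*√95)*(-15) = -3465 - 15*I*√95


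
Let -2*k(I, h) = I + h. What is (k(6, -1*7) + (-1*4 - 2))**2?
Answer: 121/4 ≈ 30.250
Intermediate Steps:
k(I, h) = -I/2 - h/2 (k(I, h) = -(I + h)/2 = -I/2 - h/2)
(k(6, -1*7) + (-1*4 - 2))**2 = ((-1/2*6 - (-1)*7/2) + (-1*4 - 2))**2 = ((-3 - 1/2*(-7)) + (-4 - 2))**2 = ((-3 + 7/2) - 6)**2 = (1/2 - 6)**2 = (-11/2)**2 = 121/4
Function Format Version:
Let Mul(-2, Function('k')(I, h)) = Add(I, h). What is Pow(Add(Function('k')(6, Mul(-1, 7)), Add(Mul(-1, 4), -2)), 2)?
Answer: Rational(121, 4) ≈ 30.250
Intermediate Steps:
Function('k')(I, h) = Add(Mul(Rational(-1, 2), I), Mul(Rational(-1, 2), h)) (Function('k')(I, h) = Mul(Rational(-1, 2), Add(I, h)) = Add(Mul(Rational(-1, 2), I), Mul(Rational(-1, 2), h)))
Pow(Add(Function('k')(6, Mul(-1, 7)), Add(Mul(-1, 4), -2)), 2) = Pow(Add(Add(Mul(Rational(-1, 2), 6), Mul(Rational(-1, 2), Mul(-1, 7))), Add(Mul(-1, 4), -2)), 2) = Pow(Add(Add(-3, Mul(Rational(-1, 2), -7)), Add(-4, -2)), 2) = Pow(Add(Add(-3, Rational(7, 2)), -6), 2) = Pow(Add(Rational(1, 2), -6), 2) = Pow(Rational(-11, 2), 2) = Rational(121, 4)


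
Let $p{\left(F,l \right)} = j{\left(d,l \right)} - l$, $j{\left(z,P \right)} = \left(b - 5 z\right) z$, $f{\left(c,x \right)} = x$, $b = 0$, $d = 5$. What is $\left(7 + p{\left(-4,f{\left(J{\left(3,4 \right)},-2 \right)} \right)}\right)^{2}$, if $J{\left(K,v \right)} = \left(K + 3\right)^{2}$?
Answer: $13456$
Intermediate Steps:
$J{\left(K,v \right)} = \left(3 + K\right)^{2}$
$j{\left(z,P \right)} = - 5 z^{2}$ ($j{\left(z,P \right)} = \left(0 - 5 z\right) z = - 5 z z = - 5 z^{2}$)
$p{\left(F,l \right)} = -125 - l$ ($p{\left(F,l \right)} = - 5 \cdot 5^{2} - l = \left(-5\right) 25 - l = -125 - l$)
$\left(7 + p{\left(-4,f{\left(J{\left(3,4 \right)},-2 \right)} \right)}\right)^{2} = \left(7 - 123\right)^{2} = \left(-116\right)^{2} = 13456$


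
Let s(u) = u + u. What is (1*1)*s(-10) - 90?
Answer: -110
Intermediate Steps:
s(u) = 2*u
(1*1)*s(-10) - 90 = (1*1)*(2*(-10)) - 90 = 1*(-20) - 90 = -20 - 90 = -110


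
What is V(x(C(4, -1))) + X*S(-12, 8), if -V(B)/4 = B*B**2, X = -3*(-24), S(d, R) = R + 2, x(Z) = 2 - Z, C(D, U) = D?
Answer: 752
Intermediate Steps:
S(d, R) = 2 + R
X = 72
V(B) = -4*B**3 (V(B) = -4*B*B**2 = -4*B**3)
V(x(C(4, -1))) + X*S(-12, 8) = -4*(2 - 1*4)**3 + 72*(2 + 8) = -4*(2 - 4)**3 + 72*10 = -4*(-2)**3 + 720 = -4*(-8) + 720 = 32 + 720 = 752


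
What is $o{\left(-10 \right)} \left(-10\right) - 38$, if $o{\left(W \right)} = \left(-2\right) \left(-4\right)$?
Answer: $-118$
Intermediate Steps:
$o{\left(W \right)} = 8$
$o{\left(-10 \right)} \left(-10\right) - 38 = 8 \left(-10\right) - 38 = -80 - 38 = -118$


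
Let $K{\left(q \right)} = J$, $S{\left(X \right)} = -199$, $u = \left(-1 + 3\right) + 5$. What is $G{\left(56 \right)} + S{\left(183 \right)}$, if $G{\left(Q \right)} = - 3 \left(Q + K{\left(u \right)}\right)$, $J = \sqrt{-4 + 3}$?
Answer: $-367 - 3 i \approx -367.0 - 3.0 i$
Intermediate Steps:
$u = 7$ ($u = 2 + 5 = 7$)
$J = i$ ($J = \sqrt{-1} = i \approx 1.0 i$)
$K{\left(q \right)} = i$
$G{\left(Q \right)} = - 3 i - 3 Q$ ($G{\left(Q \right)} = - 3 \left(Q + i\right) = - 3 \left(i + Q\right) = - 3 i - 3 Q$)
$G{\left(56 \right)} + S{\left(183 \right)} = \left(- 3 i - 168\right) - 199 = \left(-168 - 3 i\right) - 199 = -367 - 3 i$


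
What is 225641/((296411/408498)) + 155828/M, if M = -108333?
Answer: 9985428618184286/32111092863 ≈ 3.1097e+5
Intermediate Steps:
225641/((296411/408498)) + 155828/M = 225641/((296411/408498)) + 155828/(-108333) = 225641/((296411*(1/408498))) + 155828*(-1/108333) = 225641/(296411/408498) - 155828/108333 = 225641*(408498/296411) - 155828/108333 = 92173897218/296411 - 155828/108333 = 9985428618184286/32111092863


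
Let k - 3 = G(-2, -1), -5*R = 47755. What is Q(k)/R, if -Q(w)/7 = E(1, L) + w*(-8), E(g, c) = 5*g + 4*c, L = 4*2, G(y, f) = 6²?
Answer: -1925/9551 ≈ -0.20155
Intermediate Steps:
R = -9551 (R = -⅕*47755 = -9551)
G(y, f) = 36
k = 39 (k = 3 + 36 = 39)
L = 8
E(g, c) = 4*c + 5*g
Q(w) = -259 + 56*w (Q(w) = -7*((4*8 + 5*1) + w*(-8)) = -7*((32 + 5) - 8*w) = -7*(37 - 8*w) = -259 + 56*w)
Q(k)/R = (-259 + 56*39)/(-9551) = (-259 + 2184)*(-1/9551) = 1925*(-1/9551) = -1925/9551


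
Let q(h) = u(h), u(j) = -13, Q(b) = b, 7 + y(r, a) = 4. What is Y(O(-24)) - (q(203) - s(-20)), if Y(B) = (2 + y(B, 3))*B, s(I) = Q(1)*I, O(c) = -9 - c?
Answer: -22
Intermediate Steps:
y(r, a) = -3 (y(r, a) = -7 + 4 = -3)
s(I) = I (s(I) = 1*I = I)
Y(B) = -B (Y(B) = (2 - 3)*B = -B)
q(h) = -13
Y(O(-24)) - (q(203) - s(-20)) = -(-9 - 1*(-24)) - (-13 - 1*(-20)) = -(-9 + 24) - (-13 + 20) = -1*15 - 1*7 = -15 - 7 = -22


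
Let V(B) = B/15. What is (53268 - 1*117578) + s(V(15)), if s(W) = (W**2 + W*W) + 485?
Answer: -63823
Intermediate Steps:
V(B) = B/15 (V(B) = B*(1/15) = B/15)
s(W) = 485 + 2*W**2 (s(W) = (W**2 + W**2) + 485 = 2*W**2 + 485 = 485 + 2*W**2)
(53268 - 1*117578) + s(V(15)) = (53268 - 1*117578) + (485 + 2*((1/15)*15)**2) = (53268 - 117578) + (485 + 2*1**2) = -64310 + (485 + 2*1) = -64310 + (485 + 2) = -64310 + 487 = -63823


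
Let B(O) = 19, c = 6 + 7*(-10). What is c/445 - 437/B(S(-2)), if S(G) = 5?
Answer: -10299/445 ≈ -23.144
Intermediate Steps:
c = -64 (c = 6 - 70 = -64)
c/445 - 437/B(S(-2)) = -64/445 - 437/19 = -64*1/445 - 437*1/19 = -64/445 - 23 = -10299/445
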